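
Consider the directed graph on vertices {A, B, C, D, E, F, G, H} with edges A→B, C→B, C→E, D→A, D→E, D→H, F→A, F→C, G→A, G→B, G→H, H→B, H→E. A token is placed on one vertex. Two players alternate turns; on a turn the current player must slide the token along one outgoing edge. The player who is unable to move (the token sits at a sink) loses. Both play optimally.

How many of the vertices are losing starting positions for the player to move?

3

Compute win/loss labels from the base case upward. A position with no move is L. Any other position is W if it can reach an L in one move, else L.
Every edge goes from a vertex to one that appears earlier in the order E, B, H, A, D, G, C, F, so processing vertices in that order labels each vertex after all of its successors.
E: no outgoing edge → L
B: no outgoing edge → L
H: can move to B, which is L ⇒ W
A: can move to B, which is L ⇒ W
D: can move to E, which is L ⇒ W
G: can move to B, which is L ⇒ W
C: can move to B, which is L ⇒ W
F: moves to C(W), A(W); every one is W ⇒ L
The L vertices are B, E, F; that is 3 in all.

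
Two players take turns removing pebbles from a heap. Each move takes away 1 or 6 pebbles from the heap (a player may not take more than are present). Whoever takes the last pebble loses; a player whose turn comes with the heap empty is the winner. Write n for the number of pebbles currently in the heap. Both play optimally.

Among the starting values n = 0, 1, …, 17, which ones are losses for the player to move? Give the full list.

1, 3, 5, 8, 10, 12, 15, 17

Label each position W (a win for the player to move) or L (a loss). A position with no legal move is W; any other position is W exactly when some move reaches an L, and L when every move reaches a W.
n=0: no move; the opponent has just taken the last pebble and therefore loses → W
n=1: only reaches 0(W), which is W → L
n=2: reaches L-position 1 → W
n=3: only reaches 2(W), which is W → L
n=4: reaches L-position 3 → W
n=5: only reaches 4(W), which is W → L
n=6: reaches L-position 5 → W
n=7: reaches L-position 1 → W
n=8: only reaches 7(W), 2(W), all W → L
n=9: reaches L-position 8 → W
n=10: only reaches 9(W), 4(W), all W → L
n=11: reaches L-position 10 → W
n=12: only reaches 11(W), 6(W), all W → L
n=13: reaches L-position 12 → W
n=14: reaches L-position 8 → W
n=15: only reaches 14(W), 9(W), all W → L
n=16: reaches L-position 15 → W
n=17: only reaches 16(W), 11(W), all W → L
Reading off the rows marked L gives the requested list; there are 8 such values of n.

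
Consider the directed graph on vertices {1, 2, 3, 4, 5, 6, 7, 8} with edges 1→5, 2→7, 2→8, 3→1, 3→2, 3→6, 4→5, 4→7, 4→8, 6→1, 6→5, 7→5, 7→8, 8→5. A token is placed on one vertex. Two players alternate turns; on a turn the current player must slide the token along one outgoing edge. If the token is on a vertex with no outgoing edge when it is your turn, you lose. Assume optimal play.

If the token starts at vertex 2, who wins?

Build the W/L table. Terminal = L. A non-terminal position is W if it has a move to some L; otherwise it is L.
Every edge goes from a vertex to one that appears earlier in the order 5, 8, 7, 2, 4, 1, 6, 3, so processing vertices in that order labels each vertex after all of its successors.
5: no outgoing edge → L
8: W (go to 5, an L position)
7: W (go to 5, an L position)
2: L (options 7(W), 8(W) are all W)
4: W (go to 5, an L position)
1: W (go to 5, an L position)
6: W (go to 5, an L position)
3: W (go to 2, an L position)
The starting position 2 is L: whatever the player to move does, the opponent receives a W position.

The second player wins.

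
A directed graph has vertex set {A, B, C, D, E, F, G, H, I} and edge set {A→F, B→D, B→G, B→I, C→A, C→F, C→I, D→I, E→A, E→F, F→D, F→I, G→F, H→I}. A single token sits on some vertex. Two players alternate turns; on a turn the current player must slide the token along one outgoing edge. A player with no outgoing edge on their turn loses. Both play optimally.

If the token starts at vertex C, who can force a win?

The first player wins.

Work bottom-up. With no move the player to move loses. Otherwise the position is W if at least one move leads to an L position for the opponent, and L if every move leads to a W.
Every edge goes from a vertex to one that appears earlier in the order I, D, F, G, A, B, E, H, C, so processing vertices in that order labels each vertex after all of its successors.
I: no outgoing edge → L
D: →I(L), so W
F: →I(L), so W
G: →F(W) only, which is W, so L
A: →F(W) only, which is W, so L
B: →G(L), so W
E: →A(L), so W
H: →I(L), so W
C: →A(L), so W
The starting position C is W: the player to move should move to A, handing over an L position.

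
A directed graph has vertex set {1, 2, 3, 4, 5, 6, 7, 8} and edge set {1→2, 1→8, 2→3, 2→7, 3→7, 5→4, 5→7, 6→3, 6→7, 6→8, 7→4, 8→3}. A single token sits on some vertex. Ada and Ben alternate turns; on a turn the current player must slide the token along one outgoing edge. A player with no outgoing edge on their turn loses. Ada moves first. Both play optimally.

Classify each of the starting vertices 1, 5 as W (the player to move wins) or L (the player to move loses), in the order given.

Work bottom-up. With no move the player to move loses. Otherwise the position is W if at least one move leads to an L position for the opponent, and L if every move leads to a W.
Every edge goes from a vertex to one that appears earlier in the order 4, 7, 3, 5, 8, 2, 1, 6, so processing vertices in that order labels each vertex after all of its successors.
4: no outgoing edge → L
7: can move to 4, which is L ⇒ W
3: the only move is to 7(W), a W ⇒ L
5: can move to 4, which is L ⇒ W
8: can move to 3, which is L ⇒ W
2: can move to 3, which is L ⇒ W
1: moves to 2(W), 8(W); every one is W ⇒ L
6: can move to 3, which is L ⇒ W

1: L, 5: W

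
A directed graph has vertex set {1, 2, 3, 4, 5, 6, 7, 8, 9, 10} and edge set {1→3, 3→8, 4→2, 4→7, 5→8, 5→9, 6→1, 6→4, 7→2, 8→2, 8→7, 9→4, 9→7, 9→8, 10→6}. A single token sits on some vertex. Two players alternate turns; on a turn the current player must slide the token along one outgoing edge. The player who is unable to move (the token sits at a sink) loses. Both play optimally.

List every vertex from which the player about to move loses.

2, 3, 6, 9

Work bottom-up. With no move the player to move loses. Otherwise the position is W if at least one move leads to an L position for the opponent, and L if every move leads to a W.
Every edge goes from a vertex to one that appears earlier in the order 2, 7, 4, 8, 3, 9, 5, 1, 6, 10, so processing vertices in that order labels each vertex after all of its successors.
2: no outgoing edge → L
7: reaches L-position 2 → W
4: reaches L-position 2 → W
8: reaches L-position 2 → W
3: only reaches 8(W), which is W → L
9: only reaches 8(W), 4(W), 7(W), all W → L
5: reaches L-position 9 → W
1: reaches L-position 3 → W
6: only reaches 1(W), 4(W), all W → L
10: reaches L-position 6 → W
Reading off the rows marked L gives the requested list; there are 4 such vertices.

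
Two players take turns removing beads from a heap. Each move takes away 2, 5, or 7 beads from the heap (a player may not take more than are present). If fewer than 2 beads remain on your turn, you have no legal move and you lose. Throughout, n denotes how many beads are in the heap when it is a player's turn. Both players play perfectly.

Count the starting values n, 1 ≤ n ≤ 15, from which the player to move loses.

Build the W/L table. Terminal = L. A non-terminal position is W if it has a move to some L; otherwise it is L.
n=0: no move → L
n=1: no move → L
n=2: reaches L-position 0 → W
n=3: reaches L-position 1 → W
n=4: only reaches 2(W), which is W → L
n=5: reaches L-position 0 → W
n=6: reaches L-position 4 → W
n=7: reaches L-position 0 → W
n=8: reaches L-position 1 → W
n=9: reaches L-position 4 → W
n=10: only reaches 8(W), 5(W), 3(W), all W → L
n=11: reaches L-position 4 → W
n=12: reaches L-position 10 → W
n=13: only reaches 11(W), 8(W), 6(W), all W → L
n=14: only reaches 12(W), 9(W), 7(W), all W → L
n=15: reaches L-position 13 → W
L entries with 1 ≤ n ≤ 15 (n=0 is outside the asked range and is not counted): n = 1, 4, 10, 13, 14; that makes 5.

5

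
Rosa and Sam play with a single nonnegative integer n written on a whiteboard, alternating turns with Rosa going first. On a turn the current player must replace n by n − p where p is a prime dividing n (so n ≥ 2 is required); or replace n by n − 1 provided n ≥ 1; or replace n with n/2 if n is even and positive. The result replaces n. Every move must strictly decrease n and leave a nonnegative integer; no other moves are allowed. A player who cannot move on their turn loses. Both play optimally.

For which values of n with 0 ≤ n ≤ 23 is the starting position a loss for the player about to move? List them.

Classify positions by backward induction: terminal positions (no move available) are L. From any other position, the mover wins iff some move reaches an L.
n=0: no move → L
n=1: W (go to 0, an L position)
n=2: W (go to 0, an L position)
n=3: W (go to 0, an L position)
n=4: L (options 2(W), 3(W) are all W)
n=5: W (go to 0, an L position)
n=6: W (go to 4, an L position)
n=7: W (go to 0, an L position)
n=8: W (go to 4, an L position)
n=9: L (options 6(W), 8(W) are all W)
n=10: W (go to 9, an L position)
n=11: W (go to 0, an L position)
n=12: W (go to 9, an L position)
n=13: W (go to 0, an L position)
n=14: L (options 7(W), 12(W), 13(W) are all W)
n=15: W (go to 14, an L position)
n=16: W (go to 14, an L position)
n=17: W (go to 0, an L position)
n=18: W (go to 9, an L position)
n=19: W (go to 0, an L position)
n=20: L (options 10(W), 15(W), 18(W), 19(W) are all W)
n=21: W (go to 14, an L position)
n=22: W (go to 20, an L position)
n=23: W (go to 0, an L position)
Reading off the rows marked L gives the requested list; there are 5 such values of n.

0, 4, 9, 14, 20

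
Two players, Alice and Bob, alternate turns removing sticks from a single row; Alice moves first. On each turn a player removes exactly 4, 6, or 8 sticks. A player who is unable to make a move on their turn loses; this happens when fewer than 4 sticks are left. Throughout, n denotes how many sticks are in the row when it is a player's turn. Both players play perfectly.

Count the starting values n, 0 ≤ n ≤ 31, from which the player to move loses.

12

Classify positions by backward induction: terminal positions (no move available) are L. From any other position, the mover wins iff some move reaches an L.
n=0: no move → L
n=1: no move → L
n=2: no move → L
n=3: no move → L
n=4: →0(L), so W
n=5: →1(L), so W
n=6: →2(L), so W
n=7: →3(L), so W
n=8: →2(L), so W
n=9: →3(L), so W
n=10: →2(L), so W
n=11: →3(L), so W
n=12: →8(W), 6(W), 4(W) — all W, so L
n=13: →9(W), 7(W), 5(W) — all W, so L
n=14: →10(W), 8(W), 6(W) — all W, so L
n=15: →11(W), 9(W), 7(W) — all W, so L
n=16: →12(L), so W
n=17: →13(L), so W
n=18: →14(L), so W
n=19: →15(L), so W
n=20: →14(L), so W
n=21: →15(L), so W
n=22: →14(L), so W
n=23: →15(L), so W
n=24: →20(W), 18(W), 16(W) — all W, so L
n=25: →21(W), 19(W), 17(W) — all W, so L
n=26: →22(W), 20(W), 18(W) — all W, so L
n=27: →23(W), 21(W), 19(W) — all W, so L
n=28: →24(L), so W
n=29: →25(L), so W
n=30: →26(L), so W
n=31: →27(L), so W
L entries with 0 ≤ n ≤ 31: n = 0, 1, 2, 3, 12, 13, 14, 15, 24, 25, 26, 27; that makes 12.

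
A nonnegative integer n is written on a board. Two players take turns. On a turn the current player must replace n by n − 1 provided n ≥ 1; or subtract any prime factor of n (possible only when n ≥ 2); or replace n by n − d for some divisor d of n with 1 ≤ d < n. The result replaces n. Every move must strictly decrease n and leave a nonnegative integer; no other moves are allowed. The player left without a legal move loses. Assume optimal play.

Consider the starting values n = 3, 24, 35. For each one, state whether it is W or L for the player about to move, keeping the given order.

3: W, 24: W, 35: L

Build the W/L table. Terminal = L. A non-terminal position is W if it has a move to some L; otherwise it is L.
n=0: no move → L
n=1: can move to 0, which is L ⇒ W
n=2: can move to 0, which is L ⇒ W
n=3: can move to 0, which is L ⇒ W
n=4: moves to 2(W), 3(W); every one is W ⇒ L
n=5: can move to 0, which is L ⇒ W
n=6: can move to 4, which is L ⇒ W
n=7: can move to 0, which is L ⇒ W
n=8: can move to 4, which is L ⇒ W
n=9: moves to 6(W), 8(W); every one is W ⇒ L
n=10: can move to 9, which is L ⇒ W
n=11: can move to 0, which is L ⇒ W
n=12: can move to 9, which is L ⇒ W
n=13: can move to 0, which is L ⇒ W
n=14: moves to 7(W), 12(W), 13(W); every one is W ⇒ L
n=15: can move to 14, which is L ⇒ W
n=16: can move to 14, which is L ⇒ W
n=17: can move to 0, which is L ⇒ W
n=18: can move to 9, which is L ⇒ W
n=19: can move to 0, which is L ⇒ W
n=20: moves to 10(W), 15(W), 16(W), 18(W), 19(W); every one is W ⇒ L
n=21: can move to 14, which is L ⇒ W
n=22: can move to 20, which is L ⇒ W
n=23: can move to 0, which is L ⇒ W
n=24: can move to 20, which is L ⇒ W
n=25: can move to 20, which is L ⇒ W
n=26: moves to 13(W), 24(W), 25(W); every one is W ⇒ L
n=27: can move to 26, which is L ⇒ W
n=28: can move to 14, which is L ⇒ W
n=29: can move to 0, which is L ⇒ W
n=30: can move to 20, which is L ⇒ W
n=31: can move to 0, which is L ⇒ W
n=32: moves to 16(W), 24(W), 28(W), 30(W), 31(W); every one is W ⇒ L
n=33: can move to 32, which is L ⇒ W
n=34: can move to 32, which is L ⇒ W
n=35: moves to 28(W), 30(W), 34(W); every one is W ⇒ L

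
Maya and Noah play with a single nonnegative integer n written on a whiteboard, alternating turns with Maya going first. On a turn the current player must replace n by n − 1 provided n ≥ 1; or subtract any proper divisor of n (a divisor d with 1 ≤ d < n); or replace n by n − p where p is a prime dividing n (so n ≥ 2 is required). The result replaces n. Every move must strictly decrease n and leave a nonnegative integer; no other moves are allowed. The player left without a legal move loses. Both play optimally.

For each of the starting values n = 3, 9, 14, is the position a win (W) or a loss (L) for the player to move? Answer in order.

3: W, 9: L, 14: L

Label each position W (a win for the player to move) or L (a loss). A position with no legal move is L; any other position is W exactly when some move reaches an L, and L when every move reaches a W.
n=0: no move → L
n=1: can move to 0, which is L ⇒ W
n=2: can move to 0, which is L ⇒ W
n=3: can move to 0, which is L ⇒ W
n=4: moves to 2(W), 3(W); every one is W ⇒ L
n=5: can move to 0, which is L ⇒ W
n=6: can move to 4, which is L ⇒ W
n=7: can move to 0, which is L ⇒ W
n=8: can move to 4, which is L ⇒ W
n=9: moves to 6(W), 8(W); every one is W ⇒ L
n=10: can move to 9, which is L ⇒ W
n=11: can move to 0, which is L ⇒ W
n=12: can move to 9, which is L ⇒ W
n=13: can move to 0, which is L ⇒ W
n=14: moves to 7(W), 12(W), 13(W); every one is W ⇒ L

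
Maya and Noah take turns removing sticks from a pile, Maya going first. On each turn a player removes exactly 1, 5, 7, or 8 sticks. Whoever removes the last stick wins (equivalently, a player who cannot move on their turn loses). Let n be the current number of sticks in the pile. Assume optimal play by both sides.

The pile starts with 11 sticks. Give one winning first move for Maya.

Classify positions by backward induction: terminal positions (no move available) are L. From any other position, the mover wins iff some move reaches an L.
n=0: no move → L
n=1: →0(L), so W
n=2: →1(W) only, which is W, so L
n=3: →2(L), so W
n=4: →3(W) only, which is W, so L
n=5: →4(L), so W
n=6: →5(W), 1(W) — all W, so L
n=7: →6(L), so W
n=8: →0(L), so W
n=9: →4(L), so W
n=10: →2(L), so W
n=11: →6(L), so W
From 11, the L positions reachable in one move are: 6, 4. Any move reaching one of these is winning.

Remove 5, leaving 6.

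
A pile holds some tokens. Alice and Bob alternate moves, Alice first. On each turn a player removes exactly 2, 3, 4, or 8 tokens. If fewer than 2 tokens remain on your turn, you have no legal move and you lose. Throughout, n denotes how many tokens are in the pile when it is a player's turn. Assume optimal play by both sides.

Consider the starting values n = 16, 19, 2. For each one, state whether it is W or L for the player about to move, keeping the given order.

Label each position W (a win for the player to move) or L (a loss). A position with no legal move is L; any other position is W exactly when some move reaches an L, and L when every move reaches a W.
n=0: no move → L
n=1: no move → L
n=2: →0(L), so W
n=3: →1(L), so W
n=4: →1(L), so W
n=5: →1(L), so W
n=6: →4(W), 3(W), 2(W) — all W, so L
n=7: →5(W), 4(W), 3(W) — all W, so L
n=8: →6(L), so W
n=9: →7(L), so W
n=10: →7(L), so W
n=11: →7(L), so W
n=12: →10(W), 9(W), 8(W), 4(W) — all W, so L
n=13: →11(W), 10(W), 9(W), 5(W) — all W, so L
n=14: →12(L), so W
n=15: →13(L), so W
n=16: →13(L), so W
n=17: →13(L), so W
n=18: →16(W), 15(W), 14(W), 10(W) — all W, so L
n=19: →17(W), 16(W), 15(W), 11(W) — all W, so L

16: W, 19: L, 2: W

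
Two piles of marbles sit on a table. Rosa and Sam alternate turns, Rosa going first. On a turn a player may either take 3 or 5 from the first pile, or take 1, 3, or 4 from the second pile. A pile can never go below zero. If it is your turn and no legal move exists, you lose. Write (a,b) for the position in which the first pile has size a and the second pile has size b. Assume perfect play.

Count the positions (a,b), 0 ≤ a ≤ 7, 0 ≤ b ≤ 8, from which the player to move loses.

Use the standard recursion: the mover loses at a terminal position; elsewhere, the mover wins exactly when some move hands the opponent an L position.
Every move lowers a or b (never raises either), so fill the grid row by row in increasing a, and left to right within a row: each cell's successors are then already labelled.
      b=0  b=1  b=2  b=3  b=4  b=5  b=6  b=7  b=8
a=0:    L    W    L    W    W    W    W    L    W
a=1:    L    W    L    W    W    W    W    L    W
a=2:    L    W    L    W    W    W    W    L    W
a=3:    W    L    W    L    W    W    W    W    L
a=4:    W    L    W    L    W    W    W    W    L
a=5:    W    L    W    L    W    W    W    W    L
a=6:    W    W    W    W    L    W    L    W    W
a=7:    W    W    W    W    L    W    L    W    W
Cells with no legal move (terminal, hence L): (0,0), (1,0), (2,0).
The remaining L cells, each justified by listing all of its moves:
(0,2): only reaches (0,1)(W), which is W → L
(0,7): only reaches (0,6)(W), (0,4)(W), (0,3)(W), all W → L
(1,2): only reaches (1,1)(W), which is W → L
(1,7): only reaches (1,6)(W), (1,4)(W), (1,3)(W), all W → L
(2,2): only reaches (2,1)(W), which is W → L
(2,7): only reaches (2,6)(W), (2,4)(W), (2,3)(W), all W → L
(3,1): only reaches (0,1)(W), (3,0)(W), all W → L
(3,3): only reaches (0,3)(W), (3,2)(W), (3,0)(W), all W → L
(3,8): only reaches (0,8)(W), (3,7)(W), (3,5)(W), (3,4)(W), all W → L
(4,1): only reaches (1,1)(W), (4,0)(W), all W → L
(4,3): only reaches (1,3)(W), (4,2)(W), (4,0)(W), all W → L
(4,8): only reaches (1,8)(W), (4,7)(W), (4,5)(W), (4,4)(W), all W → L
(5,1): only reaches (2,1)(W), (0,1)(W), (5,0)(W), all W → L
(5,3): only reaches (2,3)(W), (0,3)(W), (5,2)(W), (5,0)(W), all W → L
(5,8): only reaches (2,8)(W), (0,8)(W), (5,7)(W), (5,5)(W), (5,4)(W), all W → L
(6,4): only reaches (3,4)(W), (1,4)(W), (6,3)(W), (6,1)(W), (6,0)(W), all W → L
(6,6): only reaches (3,6)(W), (1,6)(W), (6,5)(W), (6,3)(W), (6,2)(W), all W → L
(7,4): only reaches (4,4)(W), (2,4)(W), (7,3)(W), (7,1)(W), (7,0)(W), all W → L
(7,6): only reaches (4,6)(W), (2,6)(W), (7,5)(W), (7,3)(W), (7,2)(W), all W → L
Every other cell has at least one move into one of the L cells above, so it is W.
L cells per row: a=0: 3, a=1: 3, a=2: 3, a=3: 3, a=4: 3, a=5: 3, a=6: 2, a=7: 2; total 22.

22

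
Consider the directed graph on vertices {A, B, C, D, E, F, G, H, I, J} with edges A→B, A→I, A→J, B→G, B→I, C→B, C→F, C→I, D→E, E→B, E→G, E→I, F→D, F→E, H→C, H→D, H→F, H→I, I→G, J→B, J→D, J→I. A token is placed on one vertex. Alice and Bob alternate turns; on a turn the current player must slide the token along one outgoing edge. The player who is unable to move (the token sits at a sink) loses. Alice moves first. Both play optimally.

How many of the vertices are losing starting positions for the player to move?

4

Compute win/loss labels from the base case upward. A position with no move is L. Any other position is W if it can reach an L in one move, else L.
Every edge goes from a vertex to one that appears earlier in the order G, I, B, E, D, J, A, F, C, H, so processing vertices in that order labels each vertex after all of its successors.
G: no outgoing edge → L
I: can move to G, which is L ⇒ W
B: can move to G, which is L ⇒ W
E: can move to G, which is L ⇒ W
D: the only move is to E(W), a W ⇒ L
J: can move to D, which is L ⇒ W
A: moves to J(W), B(W), I(W); every one is W ⇒ L
F: can move to D, which is L ⇒ W
C: moves to F(W), B(W), I(W); every one is W ⇒ L
H: can move to C, which is L ⇒ W
The L vertices are A, C, D, G; that is 4 in all.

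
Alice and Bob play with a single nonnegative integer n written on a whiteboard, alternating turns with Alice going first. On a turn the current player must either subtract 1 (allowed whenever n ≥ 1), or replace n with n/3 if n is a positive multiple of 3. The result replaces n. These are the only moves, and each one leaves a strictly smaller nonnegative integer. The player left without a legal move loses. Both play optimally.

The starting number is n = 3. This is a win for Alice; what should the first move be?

Classify positions by backward induction: terminal positions (no move available) are L. From any other position, the mover wins iff some move reaches an L.
n=0: no move → L
n=1: W (go to 0, an L position)
n=2: L (sole option 1(W) is W)
n=3: W (go to 2, an L position)
From 3, the L positions reachable in one move are: 2.

Move to 2.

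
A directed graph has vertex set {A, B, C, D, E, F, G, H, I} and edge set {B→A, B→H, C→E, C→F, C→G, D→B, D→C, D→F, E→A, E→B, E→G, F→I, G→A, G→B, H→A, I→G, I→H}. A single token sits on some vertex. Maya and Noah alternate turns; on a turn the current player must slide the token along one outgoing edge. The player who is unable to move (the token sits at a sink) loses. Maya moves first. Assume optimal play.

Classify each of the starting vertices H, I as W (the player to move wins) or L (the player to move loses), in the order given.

Build the W/L table. Terminal = L. A non-terminal position is W if it has a move to some L; otherwise it is L.
Every edge goes from a vertex to one that appears earlier in the order A, H, B, G, I, E, F, C, D, so processing vertices in that order labels each vertex after all of its successors.
A: no outgoing edge → L
H: can move to A, which is L ⇒ W
B: can move to A, which is L ⇒ W
G: can move to A, which is L ⇒ W
I: moves to G(W), H(W); every one is W ⇒ L
E: can move to A, which is L ⇒ W
F: can move to I, which is L ⇒ W
C: moves to F(W), E(W), G(W); every one is W ⇒ L
D: can move to C, which is L ⇒ W

H: W, I: L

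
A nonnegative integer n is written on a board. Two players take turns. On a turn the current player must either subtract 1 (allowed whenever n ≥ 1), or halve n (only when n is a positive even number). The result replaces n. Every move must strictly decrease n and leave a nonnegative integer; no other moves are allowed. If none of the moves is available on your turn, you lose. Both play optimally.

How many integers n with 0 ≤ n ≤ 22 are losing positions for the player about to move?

Classify positions by backward induction: terminal positions (no move available) are L. From any other position, the mover wins iff some move reaches an L.
n=0: no move → L
n=1: can move to 0, which is L ⇒ W
n=2: the only move is to 1(W), a W ⇒ L
n=3: can move to 2, which is L ⇒ W
n=4: can move to 2, which is L ⇒ W
n=5: the only move is to 4(W), a W ⇒ L
n=6: can move to 5, which is L ⇒ W
n=7: the only move is to 6(W), a W ⇒ L
n=8: can move to 7, which is L ⇒ W
n=9: the only move is to 8(W), a W ⇒ L
n=10: can move to 5, which is L ⇒ W
n=11: the only move is to 10(W), a W ⇒ L
n=12: can move to 11, which is L ⇒ W
n=13: the only move is to 12(W), a W ⇒ L
n=14: can move to 7, which is L ⇒ W
n=15: the only move is to 14(W), a W ⇒ L
n=16: can move to 15, which is L ⇒ W
n=17: the only move is to 16(W), a W ⇒ L
n=18: can move to 9, which is L ⇒ W
n=19: the only move is to 18(W), a W ⇒ L
n=20: can move to 19, which is L ⇒ W
n=21: the only move is to 20(W), a W ⇒ L
n=22: can move to 11, which is L ⇒ W
L entries with 0 ≤ n ≤ 22: n = 0, 2, 5, 7, 9, 11, 13, 15, 17, 19, 21; that makes 11.

11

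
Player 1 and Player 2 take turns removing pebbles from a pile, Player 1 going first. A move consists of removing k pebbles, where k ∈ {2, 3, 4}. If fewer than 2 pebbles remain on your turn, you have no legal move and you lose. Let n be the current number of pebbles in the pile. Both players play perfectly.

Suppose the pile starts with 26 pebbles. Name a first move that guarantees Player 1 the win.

Build the W/L table. Terminal = L. A non-terminal position is W if it has a move to some L; otherwise it is L.
n=0: no move → L
n=1: no move → L
n=2: →0(L), so W
n=3: →1(L), so W
n=4: →1(L), so W
n=5: →1(L), so W
n=6: →4(W), 3(W), 2(W) — all W, so L
n=7: →5(W), 4(W), 3(W) — all W, so L
n=8: →6(L), so W
n=9: →7(L), so W
n=10: →7(L), so W
n=11: →7(L), so W
n=12: →10(W), 9(W), 8(W) — all W, so L
n=13: →11(W), 10(W), 9(W) — all W, so L
n=14: →12(L), so W
n=15: →13(L), so W
n=16: →13(L), so W
n=17: →13(L), so W
n=18: →16(W), 15(W), 14(W) — all W, so L
n=19: →17(W), 16(W), 15(W) — all W, so L
n=20: →18(L), so W
n=21: →19(L), so W
n=22: →19(L), so W
n=23: →19(L), so W
n=24: →22(W), 21(W), 20(W) — all W, so L
n=25: →23(W), 22(W), 21(W) — all W, so L
n=26: →24(L), so W
From 26, the L positions reachable in one move are: 24.

Remove 2, leaving 24.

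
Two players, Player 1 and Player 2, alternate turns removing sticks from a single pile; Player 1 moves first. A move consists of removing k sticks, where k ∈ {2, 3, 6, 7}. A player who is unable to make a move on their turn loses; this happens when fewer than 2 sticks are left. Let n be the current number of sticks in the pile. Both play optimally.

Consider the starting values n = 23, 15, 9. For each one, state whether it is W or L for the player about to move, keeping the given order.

23: L, 15: W, 9: L

Build the W/L table. Terminal = L. A non-terminal position is W if it has a move to some L; otherwise it is L.
n=0: no move → L
n=1: no move → L
n=2: can move to 0, which is L ⇒ W
n=3: can move to 1, which is L ⇒ W
n=4: can move to 1, which is L ⇒ W
n=5: moves to 3(W), 2(W); every one is W ⇒ L
n=6: can move to 0, which is L ⇒ W
n=7: can move to 5, which is L ⇒ W
n=8: can move to 5, which is L ⇒ W
n=9: moves to 7(W), 6(W), 3(W), 2(W); every one is W ⇒ L
n=10: moves to 8(W), 7(W), 4(W), 3(W); every one is W ⇒ L
n=11: can move to 9, which is L ⇒ W
n=12: can move to 10, which is L ⇒ W
n=13: can move to 10, which is L ⇒ W
n=14: moves to 12(W), 11(W), 8(W), 7(W); every one is W ⇒ L
n=15: can move to 9, which is L ⇒ W
n=16: can move to 14, which is L ⇒ W
n=17: can move to 14, which is L ⇒ W
n=18: moves to 16(W), 15(W), 12(W), 11(W); every one is W ⇒ L
n=19: moves to 17(W), 16(W), 13(W), 12(W); every one is W ⇒ L
n=20: can move to 18, which is L ⇒ W
n=21: can move to 19, which is L ⇒ W
n=22: can move to 19, which is L ⇒ W
n=23: moves to 21(W), 20(W), 17(W), 16(W); every one is W ⇒ L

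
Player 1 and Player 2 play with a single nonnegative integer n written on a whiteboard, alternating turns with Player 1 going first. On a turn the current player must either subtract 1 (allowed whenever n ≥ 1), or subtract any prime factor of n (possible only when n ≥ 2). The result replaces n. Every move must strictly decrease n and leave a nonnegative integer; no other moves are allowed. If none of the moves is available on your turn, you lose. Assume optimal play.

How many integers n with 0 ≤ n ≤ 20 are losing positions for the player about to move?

Label each position W (a win for the player to move) or L (a loss). A position with no legal move is L; any other position is W exactly when some move reaches an L, and L when every move reaches a W.
n=0: no move → L
n=1: can move to 0, which is L ⇒ W
n=2: can move to 0, which is L ⇒ W
n=3: can move to 0, which is L ⇒ W
n=4: moves to 2(W), 3(W); every one is W ⇒ L
n=5: can move to 0, which is L ⇒ W
n=6: can move to 4, which is L ⇒ W
n=7: can move to 0, which is L ⇒ W
n=8: moves to 6(W), 7(W); every one is W ⇒ L
n=9: can move to 8, which is L ⇒ W
n=10: can move to 8, which is L ⇒ W
n=11: can move to 0, which is L ⇒ W
n=12: moves to 9(W), 10(W), 11(W); every one is W ⇒ L
n=13: can move to 0, which is L ⇒ W
n=14: can move to 12, which is L ⇒ W
n=15: can move to 12, which is L ⇒ W
n=16: moves to 14(W), 15(W); every one is W ⇒ L
n=17: can move to 0, which is L ⇒ W
n=18: can move to 16, which is L ⇒ W
n=19: can move to 0, which is L ⇒ W
n=20: moves to 15(W), 18(W), 19(W); every one is W ⇒ L
L entries with 0 ≤ n ≤ 20: n = 0, 4, 8, 12, 16, 20; that makes 6.

6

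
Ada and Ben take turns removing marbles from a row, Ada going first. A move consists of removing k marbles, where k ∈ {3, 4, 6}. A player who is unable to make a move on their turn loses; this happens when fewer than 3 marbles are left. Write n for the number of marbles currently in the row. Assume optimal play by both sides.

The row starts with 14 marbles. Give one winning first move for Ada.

Use the standard recursion: the mover loses at a terminal position; elsewhere, the mover wins exactly when some move hands the opponent an L position.
n=0: no move → L
n=1: no move → L
n=2: no move → L
n=3: W (go to 0, an L position)
n=4: W (go to 1, an L position)
n=5: W (go to 2, an L position)
n=6: W (go to 2, an L position)
n=7: W (go to 1, an L position)
n=8: W (go to 2, an L position)
n=9: L (options 6(W), 5(W), 3(W) are all W)
n=10: L (options 7(W), 6(W), 4(W) are all W)
n=11: L (options 8(W), 7(W), 5(W) are all W)
n=12: W (go to 9, an L position)
n=13: W (go to 10, an L position)
n=14: W (go to 11, an L position)
From 14, the L positions reachable in one move are: 11, 10. Any move reaching one of these is winning.

Remove 3, leaving 11.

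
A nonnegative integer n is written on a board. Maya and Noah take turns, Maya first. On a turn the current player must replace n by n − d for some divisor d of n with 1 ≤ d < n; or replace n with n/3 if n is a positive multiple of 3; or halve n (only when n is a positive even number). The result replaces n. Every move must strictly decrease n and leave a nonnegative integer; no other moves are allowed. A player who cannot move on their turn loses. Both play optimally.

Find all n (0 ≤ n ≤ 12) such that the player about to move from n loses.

Classify positions by backward induction: terminal positions (no move available) are L. From any other position, the mover wins iff some move reaches an L.
n=0: no move → L
n=1: no move → L
n=2: reaches L-position 1 → W
n=3: reaches L-position 1 → W
n=4: only reaches 2(W), 3(W), all W → L
n=5: reaches L-position 4 → W
n=6: reaches L-position 4 → W
n=7: only reaches 6(W), which is W → L
n=8: reaches L-position 4 → W
n=9: only reaches 3(W), 6(W), 8(W), all W → L
n=10: reaches L-position 9 → W
n=11: only reaches 10(W), which is W → L
n=12: reaches L-position 4 → W
Reading off the rows marked L gives the requested list; there are 6 such values of n.

0, 1, 4, 7, 9, 11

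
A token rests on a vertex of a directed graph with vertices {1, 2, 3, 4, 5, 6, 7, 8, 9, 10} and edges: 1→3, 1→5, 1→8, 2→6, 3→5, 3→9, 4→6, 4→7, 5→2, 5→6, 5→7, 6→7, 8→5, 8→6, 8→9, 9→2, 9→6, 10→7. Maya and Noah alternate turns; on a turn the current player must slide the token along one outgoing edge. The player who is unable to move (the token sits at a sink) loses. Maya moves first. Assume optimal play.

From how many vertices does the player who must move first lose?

Compute win/loss labels from the base case upward. A position with no move is L. Any other position is W if it can reach an L in one move, else L.
Every edge goes from a vertex to one that appears earlier in the order 7, 6, 2, 5, 9, 3, 10, 8, 4, 1, so processing vertices in that order labels each vertex after all of its successors.
7: no outgoing edge → L
6: can move to 7, which is L ⇒ W
2: the only move is to 6(W), a W ⇒ L
5: can move to 2, which is L ⇒ W
9: can move to 2, which is L ⇒ W
3: moves to 9(W), 5(W); every one is W ⇒ L
10: can move to 7, which is L ⇒ W
8: moves to 9(W), 5(W), 6(W); every one is W ⇒ L
4: can move to 7, which is L ⇒ W
1: can move to 8, which is L ⇒ W
The L vertices are 2, 3, 7, 8; that is 4 in all.

4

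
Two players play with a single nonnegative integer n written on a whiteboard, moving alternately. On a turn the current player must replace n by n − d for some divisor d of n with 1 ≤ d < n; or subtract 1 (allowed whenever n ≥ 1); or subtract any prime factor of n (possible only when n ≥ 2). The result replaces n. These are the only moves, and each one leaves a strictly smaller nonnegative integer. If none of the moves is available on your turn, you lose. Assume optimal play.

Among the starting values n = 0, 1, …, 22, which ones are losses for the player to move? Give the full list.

Build the W/L table. Terminal = L. A non-terminal position is W if it has a move to some L; otherwise it is L.
n=0: no move → L
n=1: W (go to 0, an L position)
n=2: W (go to 0, an L position)
n=3: W (go to 0, an L position)
n=4: L (options 2(W), 3(W) are all W)
n=5: W (go to 0, an L position)
n=6: W (go to 4, an L position)
n=7: W (go to 0, an L position)
n=8: W (go to 4, an L position)
n=9: L (options 6(W), 8(W) are all W)
n=10: W (go to 9, an L position)
n=11: W (go to 0, an L position)
n=12: W (go to 9, an L position)
n=13: W (go to 0, an L position)
n=14: L (options 7(W), 12(W), 13(W) are all W)
n=15: W (go to 14, an L position)
n=16: W (go to 14, an L position)
n=17: W (go to 0, an L position)
n=18: W (go to 9, an L position)
n=19: W (go to 0, an L position)
n=20: L (options 10(W), 15(W), 16(W), 18(W), 19(W) are all W)
n=21: W (go to 14, an L position)
n=22: W (go to 20, an L position)
Reading off the rows marked L gives the requested list; there are 5 such values of n.

0, 4, 9, 14, 20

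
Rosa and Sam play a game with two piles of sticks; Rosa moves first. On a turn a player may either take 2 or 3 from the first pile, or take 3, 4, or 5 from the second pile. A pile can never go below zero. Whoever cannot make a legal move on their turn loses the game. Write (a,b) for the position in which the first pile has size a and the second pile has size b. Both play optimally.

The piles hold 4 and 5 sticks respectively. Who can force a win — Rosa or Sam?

Build the W/L table. Terminal = L. A non-terminal position is W if it has a move to some L; otherwise it is L.
No move ever increases a pile, so every position that can arise here has a ≤ 4 and b ≤ 5; it is enough to label the cells with 0 ≤ a ≤ 4 and 0 ≤ b ≤ 5.
Every move lowers a or b (never raises either), so fill the grid row by row in increasing a, and left to right within a row: each cell's successors are then already labelled.
      b=0  b=1  b=2  b=3  b=4  b=5
a=0:    L    L    L    W    W    W
a=1:    L    L    L    W    W    W
a=2:    W    W    W    L    L    L
a=3:    W    W    W    L    L    L
a=4:    W    W    W    W    W    W
Cells with no legal move (terminal, hence L): (0,0), (0,1), (0,2), (1,0), (1,1), (1,2).
The remaining L cells, each justified by listing all of its moves:
(2,3): moves to (0,3)(W), (2,0)(W); every one is W ⇒ L
(2,4): moves to (0,4)(W), (2,1)(W), (2,0)(W); every one is W ⇒ L
(2,5): moves to (0,5)(W), (2,2)(W), (2,1)(W), (2,0)(W); every one is W ⇒ L
(3,3): moves to (1,3)(W), (0,3)(W), (3,0)(W); every one is W ⇒ L
(3,4): moves to (1,4)(W), (0,4)(W), (3,1)(W), (3,0)(W); every one is W ⇒ L
(3,5): moves to (1,5)(W), (0,5)(W), (3,2)(W), (3,1)(W), (3,0)(W); every one is W ⇒ L
Every other cell has at least one move into one of the L cells above, so it is W.
From (4,5) Rosa can move to (2,5), reaching an L position.

Rosa wins.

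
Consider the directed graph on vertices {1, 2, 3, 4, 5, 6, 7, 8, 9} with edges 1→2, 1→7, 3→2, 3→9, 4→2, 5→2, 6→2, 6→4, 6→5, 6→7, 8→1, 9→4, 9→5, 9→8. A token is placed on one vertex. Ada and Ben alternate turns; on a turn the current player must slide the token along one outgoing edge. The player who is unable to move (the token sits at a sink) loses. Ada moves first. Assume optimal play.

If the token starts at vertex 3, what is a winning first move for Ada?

Move to 2.

Positions with no move are L. A position that does have a move is losing for the player to move precisely when every available move leads to a winning position for the opponent. Fill in the labels:
Every edge goes from a vertex to one that appears earlier in the order 7, 2, 4, 5, 1, 8, 6, 9, 3, so processing vertices in that order labels each vertex after all of its successors.
7: no outgoing edge → L
2: no outgoing edge → L
4: →2(L), so W
5: →2(L), so W
1: →2(L), so W
8: →1(W) only, which is W, so L
6: →2(L), so W
9: →8(L), so W
3: →2(L), so W
From 3, the L positions reachable in one move are: 2.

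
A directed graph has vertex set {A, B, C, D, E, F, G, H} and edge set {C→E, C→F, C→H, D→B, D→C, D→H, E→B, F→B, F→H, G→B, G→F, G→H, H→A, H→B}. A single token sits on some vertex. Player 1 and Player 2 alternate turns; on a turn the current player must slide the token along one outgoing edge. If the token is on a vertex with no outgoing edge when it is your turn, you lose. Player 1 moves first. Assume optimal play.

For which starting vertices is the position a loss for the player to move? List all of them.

Compute win/loss labels from the base case upward. A position with no move is L. Any other position is W if it can reach an L in one move, else L.
Every edge goes from a vertex to one that appears earlier in the order B, A, H, F, E, C, D, G, so processing vertices in that order labels each vertex after all of its successors.
B: no outgoing edge → L
A: no outgoing edge → L
H: reaches L-position A → W
F: reaches L-position B → W
E: reaches L-position B → W
C: only reaches E(W), F(W), H(W), all W → L
D: reaches L-position C → W
G: reaches L-position B → W
Reading off the rows marked L gives the requested list; there are 3 such vertices.

A, B, C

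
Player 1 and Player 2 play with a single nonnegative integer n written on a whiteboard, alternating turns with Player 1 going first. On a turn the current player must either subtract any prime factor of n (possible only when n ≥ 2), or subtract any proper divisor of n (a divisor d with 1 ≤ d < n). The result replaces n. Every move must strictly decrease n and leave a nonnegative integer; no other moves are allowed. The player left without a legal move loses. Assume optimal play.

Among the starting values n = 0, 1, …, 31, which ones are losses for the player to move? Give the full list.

0, 1, 4, 9, 14, 20, 26

Positions with no move are L. A position that does have a move is losing for the player to move precisely when every available move leads to a winning position for the opponent. Fill in the labels:
n=0: no move → L
n=1: no move → L
n=2: W (go to 0, an L position)
n=3: W (go to 0, an L position)
n=4: L (options 2(W), 3(W) are all W)
n=5: W (go to 0, an L position)
n=6: W (go to 4, an L position)
n=7: W (go to 0, an L position)
n=8: W (go to 4, an L position)
n=9: L (options 6(W), 8(W) are all W)
n=10: W (go to 9, an L position)
n=11: W (go to 0, an L position)
n=12: W (go to 9, an L position)
n=13: W (go to 0, an L position)
n=14: L (options 7(W), 12(W), 13(W) are all W)
n=15: W (go to 14, an L position)
n=16: W (go to 14, an L position)
n=17: W (go to 0, an L position)
n=18: W (go to 9, an L position)
n=19: W (go to 0, an L position)
n=20: L (options 10(W), 15(W), 16(W), 18(W), 19(W) are all W)
n=21: W (go to 14, an L position)
n=22: W (go to 20, an L position)
n=23: W (go to 0, an L position)
n=24: W (go to 20, an L position)
n=25: W (go to 20, an L position)
n=26: L (options 13(W), 24(W), 25(W) are all W)
n=27: W (go to 26, an L position)
n=28: W (go to 14, an L position)
n=29: W (go to 0, an L position)
n=30: W (go to 20, an L position)
n=31: W (go to 0, an L position)
The losing starting values of n are exactly the entries labelled L in this table (7 of them).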